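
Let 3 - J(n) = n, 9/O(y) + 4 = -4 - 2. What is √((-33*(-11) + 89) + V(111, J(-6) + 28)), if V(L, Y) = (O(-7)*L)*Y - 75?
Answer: I*√331930/10 ≈ 57.613*I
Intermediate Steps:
O(y) = -9/10 (O(y) = 9/(-4 + (-4 - 2)) = 9/(-4 - 6) = 9/(-10) = 9*(-⅒) = -9/10)
J(n) = 3 - n
V(L, Y) = -75 - 9*L*Y/10 (V(L, Y) = (-9*L/10)*Y - 75 = -9*L*Y/10 - 75 = -75 - 9*L*Y/10)
√((-33*(-11) + 89) + V(111, J(-6) + 28)) = √((-33*(-11) + 89) + (-75 - 9/10*111*((3 - 1*(-6)) + 28))) = √((363 + 89) + (-75 - 9/10*111*((3 + 6) + 28))) = √(452 + (-75 - 9/10*111*(9 + 28))) = √(452 + (-75 - 9/10*111*37)) = √(452 + (-75 - 36963/10)) = √(452 - 37713/10) = √(-33193/10) = I*√331930/10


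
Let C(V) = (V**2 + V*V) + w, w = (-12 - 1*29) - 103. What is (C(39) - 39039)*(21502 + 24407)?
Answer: -1659197169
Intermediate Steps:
w = -144 (w = (-12 - 29) - 103 = -41 - 103 = -144)
C(V) = -144 + 2*V**2 (C(V) = (V**2 + V*V) - 144 = (V**2 + V**2) - 144 = 2*V**2 - 144 = -144 + 2*V**2)
(C(39) - 39039)*(21502 + 24407) = ((-144 + 2*39**2) - 39039)*(21502 + 24407) = ((-144 + 2*1521) - 39039)*45909 = ((-144 + 3042) - 39039)*45909 = (2898 - 39039)*45909 = -36141*45909 = -1659197169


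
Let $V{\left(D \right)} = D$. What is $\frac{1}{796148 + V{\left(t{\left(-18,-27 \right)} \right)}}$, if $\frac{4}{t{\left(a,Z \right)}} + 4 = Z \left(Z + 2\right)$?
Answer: $\frac{671}{534215312} \approx 1.256 \cdot 10^{-6}$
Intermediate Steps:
$t{\left(a,Z \right)} = \frac{4}{-4 + Z \left(2 + Z\right)}$ ($t{\left(a,Z \right)} = \frac{4}{-4 + Z \left(Z + 2\right)} = \frac{4}{-4 + Z \left(2 + Z\right)}$)
$\frac{1}{796148 + V{\left(t{\left(-18,-27 \right)} \right)}} = \frac{1}{796148 + \frac{4}{-4 + \left(-27\right)^{2} + 2 \left(-27\right)}} = \frac{1}{796148 + \frac{4}{-4 + 729 - 54}} = \frac{1}{796148 + \frac{4}{671}} = \frac{1}{\frac{534215312}{671}} = \frac{671}{534215312}$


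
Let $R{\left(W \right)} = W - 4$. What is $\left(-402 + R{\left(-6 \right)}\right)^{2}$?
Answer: $169744$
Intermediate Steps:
$R{\left(W \right)} = -4 + W$
$\left(-402 + R{\left(-6 \right)}\right)^{2} = \left(-402 - 10\right)^{2} = \left(-412\right)^{2} = 169744$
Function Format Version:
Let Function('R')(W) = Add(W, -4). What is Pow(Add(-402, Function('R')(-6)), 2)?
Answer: 169744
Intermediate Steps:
Function('R')(W) = Add(-4, W)
Pow(Add(-402, Function('R')(-6)), 2) = Pow(Add(-402, Add(-4, -6)), 2) = Pow(Add(-402, -10), 2) = Pow(-412, 2) = 169744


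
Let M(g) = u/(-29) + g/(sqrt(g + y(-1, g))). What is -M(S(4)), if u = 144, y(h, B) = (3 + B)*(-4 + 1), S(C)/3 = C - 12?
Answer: 144/29 + 8*sqrt(39)/13 ≈ 8.8086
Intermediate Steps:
S(C) = -36 + 3*C (S(C) = 3*(C - 12) = 3*(-12 + C) = -36 + 3*C)
y(h, B) = -9 - 3*B (y(h, B) = (3 + B)*(-3) = -9 - 3*B)
M(g) = -144/29 + g/sqrt(-9 - 2*g) (M(g) = 144/(-29) + g/(sqrt(g + (-9 - 3*g))) = 144*(-1/29) + g/(sqrt(-9 - 2*g)) = -144/29 + g/sqrt(-9 - 2*g))
-M(S(4)) = -(-144/29 + (-36 + 3*4)/sqrt(-9 - 2*(-36 + 3*4))) = -(-144/29 + (-36 + 12)/sqrt(-9 - 2*(-36 + 12))) = -(-144/29 - 24/sqrt(-9 - 2*(-24))) = -(-144/29 - 24/sqrt(-9 + 48)) = -(-144/29 - 8*sqrt(39)/13) = 144/29 + 8*sqrt(39)/13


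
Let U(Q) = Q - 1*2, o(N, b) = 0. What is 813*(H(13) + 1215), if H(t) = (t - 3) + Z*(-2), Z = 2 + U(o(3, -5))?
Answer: 995925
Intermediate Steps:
U(Q) = -2 + Q (U(Q) = Q - 2 = -2 + Q)
Z = 0 (Z = 2 + (-2 + 0) = 2 - 2 = 0)
H(t) = -3 + t (H(t) = (t - 3) + 0*(-2) = (-3 + t) + 0 = -3 + t)
813*(H(13) + 1215) = 813*((-3 + 13) + 1215) = 813*(10 + 1215) = 813*1225 = 995925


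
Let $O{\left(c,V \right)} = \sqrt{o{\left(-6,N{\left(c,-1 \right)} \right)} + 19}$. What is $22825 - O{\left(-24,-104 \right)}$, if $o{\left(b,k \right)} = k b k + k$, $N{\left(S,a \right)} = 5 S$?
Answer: $22825 - i \sqrt{86501} \approx 22825.0 - 294.11 i$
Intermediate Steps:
$o{\left(b,k \right)} = k + b k^{2}$ ($o{\left(b,k \right)} = b k k + k = b k^{2} + k = k + b k^{2}$)
$O{\left(c,V \right)} = \sqrt{19 + 5 c \left(1 - 30 c\right)}$ ($O{\left(c,V \right)} = \sqrt{5 c \left(1 - 6 \cdot 5 c\right) + 19} = \sqrt{5 c \left(1 - 30 c\right) + 19} = \sqrt{19 + 5 c \left(1 - 30 c\right)}$)
$22825 - O{\left(-24,-104 \right)} = 22825 - \sqrt{19 - - 120 \left(-1 + 30 \left(-24\right)\right)} = 22825 - \sqrt{19 - - 120 \left(-1 - 720\right)} = 22825 - \sqrt{19 - \left(-120\right) \left(-721\right)} = 22825 - \sqrt{19 - 86520} = 22825 - \sqrt{-86501} = 22825 - i \sqrt{86501}$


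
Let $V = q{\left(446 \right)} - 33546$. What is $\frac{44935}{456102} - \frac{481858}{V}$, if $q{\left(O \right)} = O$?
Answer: $\frac{27657968252}{1887122025} \approx 14.656$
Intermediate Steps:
$V = -33100$ ($V = 446 - 33546 = -33100$)
$\frac{44935}{456102} - \frac{481858}{V} = \frac{44935}{456102} - \frac{481858}{-33100} = 44935 \cdot \frac{1}{456102} - - \frac{240929}{16550} = \frac{44935}{456102} + \frac{240929}{16550} = \frac{27657968252}{1887122025}$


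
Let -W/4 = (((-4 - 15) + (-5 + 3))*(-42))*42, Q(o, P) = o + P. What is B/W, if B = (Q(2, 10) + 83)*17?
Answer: -1615/148176 ≈ -0.010899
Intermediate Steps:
Q(o, P) = P + o
B = 1615 (B = ((10 + 2) + 83)*17 = (12 + 83)*17 = 95*17 = 1615)
W = -148176 (W = -4*((-4 - 15) + (-5 + 3))*(-42)*42 = -4*(-19 - 2)*(-42)*42 = -4*(-21*(-42))*42 = -3528*42 = -4*37044 = -148176)
B/W = 1615/(-148176) = 1615*(-1/148176) = -1615/148176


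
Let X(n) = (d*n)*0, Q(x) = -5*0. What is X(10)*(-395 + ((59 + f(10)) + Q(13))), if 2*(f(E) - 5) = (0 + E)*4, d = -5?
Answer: 0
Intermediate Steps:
f(E) = 5 + 2*E (f(E) = 5 + ((0 + E)*4)/2 = 5 + (E*4)/2 = 5 + (4*E)/2 = 5 + 2*E)
Q(x) = 0
X(n) = 0 (X(n) = -5*n*0 = 0)
X(10)*(-395 + ((59 + f(10)) + Q(13))) = 0*(-395 + ((59 + (5 + 2*10)) + 0)) = 0*(-395 + ((59 + (5 + 20)) + 0)) = 0*(-395 + ((59 + 25) + 0)) = 0*(-395 + (84 + 0)) = 0*(-395 + 84) = 0*(-311) = 0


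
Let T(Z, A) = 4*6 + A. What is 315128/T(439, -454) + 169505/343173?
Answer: -54035266997/73782195 ≈ -732.36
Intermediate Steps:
T(Z, A) = 24 + A
315128/T(439, -454) + 169505/343173 = 315128/(24 - 454) + 169505/343173 = 315128/(-430) + 169505*(1/343173) = 315128*(-1/430) + 169505/343173 = -157564/215 + 169505/343173 = -54035266997/73782195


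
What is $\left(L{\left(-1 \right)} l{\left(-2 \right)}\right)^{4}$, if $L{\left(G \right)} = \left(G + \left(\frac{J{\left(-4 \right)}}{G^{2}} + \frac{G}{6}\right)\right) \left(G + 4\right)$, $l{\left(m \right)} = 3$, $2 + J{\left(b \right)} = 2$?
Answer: $\frac{194481}{16} \approx 12155.0$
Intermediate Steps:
$J{\left(b \right)} = 0$ ($J{\left(b \right)} = -2 + 2 = 0$)
$L{\left(G \right)} = \frac{7 G \left(4 + G\right)}{6}$ ($L{\left(G \right)} = \left(G + \left(\frac{0}{G^{2}} + \frac{G}{6}\right)\right) \left(G + 4\right) = \left(G + \left(\frac{0}{G^{2}} + G \frac{1}{6}\right)\right) \left(4 + G\right) = \left(G + \left(0 + \frac{G}{6}\right)\right) \left(4 + G\right) = \left(G + \frac{G}{6}\right) \left(4 + G\right) = \frac{7 G}{6} \left(4 + G\right) = \frac{7 G \left(4 + G\right)}{6}$)
$\left(L{\left(-1 \right)} l{\left(-2 \right)}\right)^{4} = \left(\frac{7}{6} \left(-1\right) \left(4 - 1\right) 3\right)^{4} = \left(\frac{7}{6} \left(-1\right) 3 \cdot 3\right)^{4} = \left(\left(- \frac{7}{2}\right) 3\right)^{4} = \left(- \frac{21}{2}\right)^{4} = \frac{194481}{16}$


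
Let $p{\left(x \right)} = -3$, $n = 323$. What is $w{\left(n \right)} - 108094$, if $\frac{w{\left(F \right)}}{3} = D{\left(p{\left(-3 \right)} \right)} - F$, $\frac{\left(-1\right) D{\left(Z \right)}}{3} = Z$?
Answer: $-109036$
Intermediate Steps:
$D{\left(Z \right)} = - 3 Z$
$w{\left(F \right)} = 27 - 3 F$ ($w{\left(F \right)} = 3 \left(\left(-3\right) \left(-3\right) - F\right) = 3 \left(9 - F\right) = 27 - 3 F$)
$w{\left(n \right)} - 108094 = \left(27 - 969\right) - 108094 = -942 - 108094 = -109036$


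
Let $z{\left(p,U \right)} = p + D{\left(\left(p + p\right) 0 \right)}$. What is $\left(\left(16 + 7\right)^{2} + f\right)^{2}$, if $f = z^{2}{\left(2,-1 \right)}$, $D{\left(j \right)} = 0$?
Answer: $284089$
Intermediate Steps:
$z{\left(p,U \right)} = p$ ($z{\left(p,U \right)} = p + 0 = p$)
$f = 4$ ($f = 2^{2} = 4$)
$\left(\left(16 + 7\right)^{2} + f\right)^{2} = \left(\left(16 + 7\right)^{2} + 4\right)^{2} = \left(23^{2} + 4\right)^{2} = \left(529 + 4\right)^{2} = 533^{2} = 284089$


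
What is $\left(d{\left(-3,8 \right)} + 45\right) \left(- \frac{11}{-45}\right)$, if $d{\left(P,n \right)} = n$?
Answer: $\frac{583}{45} \approx 12.956$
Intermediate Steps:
$\left(d{\left(-3,8 \right)} + 45\right) \left(- \frac{11}{-45}\right) = \left(8 + 45\right) \left(- \frac{11}{-45}\right) = 53 \left(\left(-11\right) \left(- \frac{1}{45}\right)\right) = 53 \cdot \frac{11}{45} = \frac{583}{45}$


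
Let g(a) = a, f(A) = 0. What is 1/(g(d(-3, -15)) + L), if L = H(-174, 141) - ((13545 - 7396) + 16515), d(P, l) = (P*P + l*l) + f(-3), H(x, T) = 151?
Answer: -1/22279 ≈ -4.4885e-5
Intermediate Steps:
d(P, l) = P**2 + l**2 (d(P, l) = (P*P + l*l) + 0 = (P**2 + l**2) + 0 = P**2 + l**2)
L = -22513 (L = 151 - ((13545 - 7396) + 16515) = 151 - (6149 + 16515) = 151 - 1*22664 = 151 - 22664 = -22513)
1/(g(d(-3, -15)) + L) = 1/(((-3)**2 + (-15)**2) - 22513) = 1/((9 + 225) - 22513) = 1/(234 - 22513) = 1/(-22279) = -1/22279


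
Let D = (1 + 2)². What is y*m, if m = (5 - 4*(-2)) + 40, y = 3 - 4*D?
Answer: -1749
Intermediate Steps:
D = 9 (D = 3² = 9)
y = -33 (y = 3 - 4*9 = 3 - 36 = -33)
m = 53 (m = (5 + 8) + 40 = 13 + 40 = 53)
y*m = -33*53 = -1749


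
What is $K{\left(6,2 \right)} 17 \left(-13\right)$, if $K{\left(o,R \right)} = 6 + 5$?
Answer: $-2431$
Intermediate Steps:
$K{\left(o,R \right)} = 11$
$K{\left(6,2 \right)} 17 \left(-13\right) = 11 \cdot 17 \left(-13\right) = 187 \left(-13\right) = -2431$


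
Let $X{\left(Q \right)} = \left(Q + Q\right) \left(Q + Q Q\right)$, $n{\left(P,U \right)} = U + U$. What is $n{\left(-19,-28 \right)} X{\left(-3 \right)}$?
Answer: $2016$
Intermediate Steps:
$n{\left(P,U \right)} = 2 U$
$X{\left(Q \right)} = 2 Q \left(Q + Q^{2}\right)$
$n{\left(-19,-28 \right)} X{\left(-3 \right)} = 2 \left(-28\right) 2 \left(-3\right)^{2} \left(1 - 3\right) = - 56 \cdot 2 \cdot 9 \left(-2\right) = \left(-56\right) \left(-36\right) = 2016$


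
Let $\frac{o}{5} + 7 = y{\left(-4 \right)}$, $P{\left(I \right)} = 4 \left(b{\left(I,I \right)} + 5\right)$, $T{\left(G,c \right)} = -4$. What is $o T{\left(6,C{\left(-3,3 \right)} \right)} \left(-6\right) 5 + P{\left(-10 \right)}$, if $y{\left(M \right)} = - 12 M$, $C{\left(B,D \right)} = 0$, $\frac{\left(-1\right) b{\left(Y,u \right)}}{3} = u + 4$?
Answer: $24692$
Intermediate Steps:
$b{\left(Y,u \right)} = -12 - 3 u$ ($b{\left(Y,u \right)} = - 3 \left(u + 4\right) = - 3 \left(4 + u\right) = -12 - 3 u$)
$P{\left(I \right)} = -28 - 12 I$ ($P{\left(I \right)} = 4 \left(\left(-12 - 3 I\right) + 5\right) = 4 \left(-7 - 3 I\right) = -28 - 12 I$)
$o = 205$ ($o = -35 + 5 \left(\left(-12\right) \left(-4\right)\right) = -35 + 5 \cdot 48 = -35 + 240 = 205$)
$o T{\left(6,C{\left(-3,3 \right)} \right)} \left(-6\right) 5 + P{\left(-10 \right)} = 205 \left(-4\right) \left(-6\right) 5 - -92 = 205 \cdot 24 \cdot 5 + \left(-28 + 120\right) = 205 \cdot 120 + 92 = 24600 + 92 = 24692$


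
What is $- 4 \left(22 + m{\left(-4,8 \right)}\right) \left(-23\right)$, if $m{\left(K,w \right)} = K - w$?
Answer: $920$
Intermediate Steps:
$- 4 \left(22 + m{\left(-4,8 \right)}\right) \left(-23\right) = - 4 \left(22 - 12\right) \left(-23\right) = \left(-4\right) 10 \left(-23\right) = \left(-40\right) \left(-23\right) = 920$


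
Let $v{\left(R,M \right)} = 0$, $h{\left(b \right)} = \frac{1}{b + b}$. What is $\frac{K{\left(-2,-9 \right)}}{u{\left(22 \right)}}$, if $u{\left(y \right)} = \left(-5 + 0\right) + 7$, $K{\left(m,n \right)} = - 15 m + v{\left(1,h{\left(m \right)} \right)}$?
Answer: $15$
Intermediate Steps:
$h{\left(b \right)} = \frac{1}{2 b}$
$K{\left(m,n \right)} = - 15 m$ ($K{\left(m,n \right)} = - 15 m + 0 = - 15 m$)
$u{\left(y \right)} = 2$ ($u{\left(y \right)} = -5 + 7 = 2$)
$\frac{K{\left(-2,-9 \right)}}{u{\left(22 \right)}} = \frac{\left(-15\right) \left(-2\right)}{2} = 30 \cdot \frac{1}{2} = 15$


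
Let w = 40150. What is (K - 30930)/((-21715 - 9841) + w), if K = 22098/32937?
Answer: -169786552/47176763 ≈ -3.5989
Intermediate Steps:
K = 7366/10979 (K = 22098*(1/32937) = 7366/10979 ≈ 0.67092)
(K - 30930)/((-21715 - 9841) + w) = (7366/10979 - 30930)/((-21715 - 9841) + 40150) = -339573104/(10979*(-31556 + 40150)) = -339573104/10979/8594 = -339573104/10979*1/8594 = -169786552/47176763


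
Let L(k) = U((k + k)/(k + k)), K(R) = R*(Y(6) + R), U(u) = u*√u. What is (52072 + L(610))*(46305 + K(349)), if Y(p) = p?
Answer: 8862824600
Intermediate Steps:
U(u) = u^(3/2)
K(R) = R*(6 + R)
L(k) = 1 (L(k) = ((k + k)/(k + k))^(3/2) = ((2*k)/((2*k)))^(3/2) = ((2*k)*(1/(2*k)))^(3/2) = 1^(3/2) = 1)
(52072 + L(610))*(46305 + K(349)) = (52072 + 1)*(46305 + 349*(6 + 349)) = 52073*(46305 + 349*355) = 52073*(46305 + 123895) = 52073*170200 = 8862824600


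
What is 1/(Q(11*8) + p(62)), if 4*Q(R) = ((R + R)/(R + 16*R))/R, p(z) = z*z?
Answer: 2992/11501249 ≈ 0.00026015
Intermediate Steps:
p(z) = z**2
Q(R) = 1/(34*R) (Q(R) = (((R + R)/(R + 16*R))/R)/4 = (((2*R)/((17*R)))/R)/4 = (((2*R)*(1/(17*R)))/R)/4 = (2/(17*R))/4 = 1/(34*R))
1/(Q(11*8) + p(62)) = 1/(1/(34*((11*8))) + 62**2) = 1/((1/34)/88 + 3844) = 1/((1/34)*(1/88) + 3844) = 1/(1/2992 + 3844) = 1/(11501249/2992) = 2992/11501249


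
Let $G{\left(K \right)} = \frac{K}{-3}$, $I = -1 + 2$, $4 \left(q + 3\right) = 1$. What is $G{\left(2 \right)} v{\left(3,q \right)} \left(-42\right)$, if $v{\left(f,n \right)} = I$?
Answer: $28$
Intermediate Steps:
$q = - \frac{11}{4}$ ($q = -3 + \frac{1}{4} \cdot 1 = -3 + \frac{1}{4} = - \frac{11}{4} \approx -2.75$)
$I = 1$
$v{\left(f,n \right)} = 1$
$G{\left(K \right)} = - \frac{K}{3}$ ($G{\left(K \right)} = K \left(- \frac{1}{3}\right) = - \frac{K}{3}$)
$G{\left(2 \right)} v{\left(3,q \right)} \left(-42\right) = \left(- \frac{1}{3}\right) 2 \cdot 1 \left(-42\right) = \left(- \frac{2}{3}\right) 1 \left(-42\right) = \left(- \frac{2}{3}\right) \left(-42\right) = 28$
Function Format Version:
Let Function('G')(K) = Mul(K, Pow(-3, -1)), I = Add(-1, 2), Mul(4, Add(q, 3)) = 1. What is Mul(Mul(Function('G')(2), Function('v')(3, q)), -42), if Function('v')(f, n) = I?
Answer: 28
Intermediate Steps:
q = Rational(-11, 4) (q = Add(-3, Mul(Rational(1, 4), 1)) = Add(-3, Rational(1, 4)) = Rational(-11, 4) ≈ -2.7500)
I = 1
Function('v')(f, n) = 1
Function('G')(K) = Mul(Rational(-1, 3), K) (Function('G')(K) = Mul(K, Rational(-1, 3)) = Mul(Rational(-1, 3), K))
Mul(Mul(Function('G')(2), Function('v')(3, q)), -42) = Mul(Mul(Mul(Rational(-1, 3), 2), 1), -42) = Mul(Mul(Rational(-2, 3), 1), -42) = Mul(Rational(-2, 3), -42) = 28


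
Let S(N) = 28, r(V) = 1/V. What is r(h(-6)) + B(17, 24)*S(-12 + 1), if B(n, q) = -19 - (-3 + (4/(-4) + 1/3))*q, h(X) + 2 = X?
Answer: 15455/8 ≈ 1931.9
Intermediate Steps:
h(X) = -2 + X
B(n, q) = -19 + 11*q/3 (B(n, q) = -19 - (-3 + (4*(-¼) + 1*(⅓)))*q = -19 - (-3 + (-1 + ⅓))*q = -19 - (-3 - ⅔)*q = -19 - (-11)*q/3 = -19 + 11*q/3)
r(h(-6)) + B(17, 24)*S(-12 + 1) = 1/(-2 - 6) + (-19 + (11/3)*24)*28 = 1/(-8) + (-19 + 88)*28 = -⅛ + 69*28 = -⅛ + 1932 = 15455/8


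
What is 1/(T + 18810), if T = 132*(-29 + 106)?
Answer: 1/28974 ≈ 3.4514e-5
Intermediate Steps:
T = 10164 (T = 132*77 = 10164)
1/(T + 18810) = 1/(10164 + 18810) = 1/28974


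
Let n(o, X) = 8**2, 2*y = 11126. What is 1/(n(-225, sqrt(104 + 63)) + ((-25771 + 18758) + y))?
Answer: -1/1386 ≈ -0.00072150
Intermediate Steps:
y = 5563 (y = (1/2)*11126 = 5563)
n(o, X) = 64
1/(n(-225, sqrt(104 + 63)) + ((-25771 + 18758) + y)) = 1/(64 + ((-25771 + 18758) + 5563)) = 1/(64 + (-7013 + 5563)) = 1/(64 - 1450) = 1/(-1386) = -1/1386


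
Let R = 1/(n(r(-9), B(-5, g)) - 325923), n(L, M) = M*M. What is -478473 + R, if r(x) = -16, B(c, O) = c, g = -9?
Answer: -155933393755/325898 ≈ -4.7847e+5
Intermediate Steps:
n(L, M) = M**2
R = -1/325898 (R = 1/((-5)**2 - 325923) = 1/(25 - 325923) = 1/(-325898) = -1/325898 ≈ -3.0684e-6)
-478473 + R = -478473 - 1/325898 = -155933393755/325898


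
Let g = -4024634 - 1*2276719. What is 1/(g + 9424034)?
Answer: 1/3122681 ≈ 3.2024e-7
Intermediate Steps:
g = -6301353 (g = -4024634 - 2276719 = -6301353)
1/(g + 9424034) = 1/(-6301353 + 9424034) = 1/3122681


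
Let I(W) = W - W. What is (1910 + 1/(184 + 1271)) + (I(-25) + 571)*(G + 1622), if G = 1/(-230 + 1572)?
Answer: 1812163500067/1952610 ≈ 9.2807e+5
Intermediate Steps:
G = 1/1342 ≈ 0.00074516
I(W) = 0
(1910 + 1/(184 + 1271)) + (I(-25) + 571)*(G + 1622) = (1910 + 1/(184 + 1271)) + (0 + 571)*(1/1342 + 1622) = (1910 + 1/1455) + 571*(2176725/1342) = (1910 + 1/1455) + 1242909975/1342 = 2779051/1455 + 1242909975/1342 = 1812163500067/1952610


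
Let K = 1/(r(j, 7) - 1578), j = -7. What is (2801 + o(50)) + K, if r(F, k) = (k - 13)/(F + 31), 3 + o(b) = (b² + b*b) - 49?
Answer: 48919433/6313 ≈ 7749.0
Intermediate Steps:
o(b) = -52 + 2*b² (o(b) = -3 + ((b² + b*b) - 49) = -3 + ((b² + b²) - 49) = -3 + (2*b² - 49) = -3 + (-49 + 2*b²) = -52 + 2*b²)
r(F, k) = (-13 + k)/(31 + F)
K = -4/6313 (K = 1/((-13 + 7)/(31 - 7) - 1578) = 1/(-6/24 - 1578) = 1/((1/24)*(-6) - 1578) = 1/(-¼ - 1578) = 1/(-6313/4) = -4/6313 ≈ -0.00063361)
(2801 + o(50)) + K = (2801 + (-52 + 2*50²)) - 4/6313 = (2801 + (-52 + 2*2500)) - 4/6313 = (2801 + (-52 + 5000)) - 4/6313 = (2801 + 4948) - 4/6313 = 7749 - 4/6313 = 48919433/6313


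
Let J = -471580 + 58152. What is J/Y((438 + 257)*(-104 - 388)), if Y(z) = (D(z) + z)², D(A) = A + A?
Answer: -103357/263076668100 ≈ -3.9288e-7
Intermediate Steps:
D(A) = 2*A
Y(z) = 9*z² (Y(z) = (2*z + z)² = (3*z)² = 9*z²)
J = -413428
J/Y((438 + 257)*(-104 - 388)) = -413428*1/(9*(-104 - 388)²*(438 + 257)²) = -413428/(9*(695*(-492))²) = -413428/(9*(-341940)²) = -413428/(9*116922963600) = -413428/1052306672400 = -413428*1/1052306672400 = -103357/263076668100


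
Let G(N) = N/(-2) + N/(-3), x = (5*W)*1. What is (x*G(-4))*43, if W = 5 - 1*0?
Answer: 10750/3 ≈ 3583.3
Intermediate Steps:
W = 5 (W = 5 + 0 = 5)
x = 25 (x = (5*5)*1 = 25*1 = 25)
G(N) = -5*N/6 (G(N) = N*(-½) + N*(-⅓) = -N/2 - N/3 = -5*N/6)
(x*G(-4))*43 = (25*(-⅚*(-4)))*43 = (25*(10/3))*43 = (250/3)*43 = 10750/3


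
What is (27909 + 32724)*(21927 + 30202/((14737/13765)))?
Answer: 44799827645457/14737 ≈ 3.0400e+9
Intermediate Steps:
(27909 + 32724)*(21927 + 30202/((14737/13765))) = 60633*(21927 + 30202/((14737*(1/13765)))) = 60633*(21927 + 30202/(14737/13765)) = 60633*(21927 + 30202*(13765/14737)) = 60633*(21927 + 415730530/14737) = 60633*(738868729/14737) = 44799827645457/14737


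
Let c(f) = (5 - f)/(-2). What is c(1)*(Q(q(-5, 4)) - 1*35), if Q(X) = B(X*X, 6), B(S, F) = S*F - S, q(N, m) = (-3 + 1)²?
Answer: -90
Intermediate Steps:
q(N, m) = 4 (q(N, m) = (-2)² = 4)
B(S, F) = -S + F*S (B(S, F) = F*S - S = -S + F*S)
Q(X) = 5*X² (Q(X) = (X*X)*(-1 + 6) = X²*5 = 5*X²)
c(f) = -5/2 + f/2 (c(f) = (5 - f)*(-½) = -5/2 + f/2)
c(1)*(Q(q(-5, 4)) - 1*35) = (-5/2 + (½)*1)*(5*4² - 1*35) = (-5/2 + ½)*(5*16 - 35) = -2*(80 - 35) = -2*45 = -90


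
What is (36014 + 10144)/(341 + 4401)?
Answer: 23079/2371 ≈ 9.7339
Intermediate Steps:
(36014 + 10144)/(341 + 4401) = 46158/4742 = 46158*(1/4742) = 23079/2371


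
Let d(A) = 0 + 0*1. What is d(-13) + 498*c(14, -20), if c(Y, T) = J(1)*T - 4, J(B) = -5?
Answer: 47808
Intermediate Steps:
c(Y, T) = -4 - 5*T (c(Y, T) = -5*T - 4 = -4 - 5*T)
d(A) = 0 (d(A) = 0 + 0 = 0)
d(-13) + 498*c(14, -20) = 0 + 498*(-4 - 5*(-20)) = 0 + 498*(-4 + 100) = 0 + 498*96 = 0 + 47808 = 47808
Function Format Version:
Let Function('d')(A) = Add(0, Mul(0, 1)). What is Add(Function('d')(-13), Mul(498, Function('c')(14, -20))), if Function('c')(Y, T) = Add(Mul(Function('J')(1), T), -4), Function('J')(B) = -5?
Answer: 47808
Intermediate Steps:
Function('c')(Y, T) = Add(-4, Mul(-5, T)) (Function('c')(Y, T) = Add(Mul(-5, T), -4) = Add(-4, Mul(-5, T)))
Function('d')(A) = 0 (Function('d')(A) = Add(0, 0) = 0)
Add(Function('d')(-13), Mul(498, Function('c')(14, -20))) = Add(0, Mul(498, Add(-4, Mul(-5, -20)))) = Add(0, Mul(498, Add(-4, 100))) = Add(0, Mul(498, 96)) = Add(0, 47808) = 47808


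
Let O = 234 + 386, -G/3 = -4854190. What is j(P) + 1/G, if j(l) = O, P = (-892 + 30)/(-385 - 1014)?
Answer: 9028793401/14562570 ≈ 620.00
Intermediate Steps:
G = 14562570 (G = -3*(-4854190) = 14562570)
P = 862/1399 (P = -862/(-1399) = -862*(-1/1399) = 862/1399 ≈ 0.61615)
O = 620
j(l) = 620
j(P) + 1/G = 620 + 1/14562570 = 9028793401/14562570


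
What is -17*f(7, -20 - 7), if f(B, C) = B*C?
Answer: 3213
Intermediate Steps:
-17*f(7, -20 - 7) = -119*(-20 - 7) = -119*(-27) = -17*(-189) = 3213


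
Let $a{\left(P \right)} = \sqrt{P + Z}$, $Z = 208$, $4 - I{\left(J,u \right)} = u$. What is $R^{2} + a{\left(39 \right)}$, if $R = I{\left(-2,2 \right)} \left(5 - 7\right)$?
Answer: $16 + \sqrt{247} \approx 31.716$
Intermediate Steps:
$I{\left(J,u \right)} = 4 - u$
$a{\left(P \right)} = \sqrt{208 + P}$ ($a{\left(P \right)} = \sqrt{P + 208} = \sqrt{208 + P}$)
$R = -4$ ($R = \left(4 - 2\right) \left(5 - 7\right) = \left(4 - 2\right) \left(-2\right) = 2 \left(-2\right) = -4$)
$R^{2} + a{\left(39 \right)} = \left(-4\right)^{2} + \sqrt{208 + 39} = 16 + \sqrt{247}$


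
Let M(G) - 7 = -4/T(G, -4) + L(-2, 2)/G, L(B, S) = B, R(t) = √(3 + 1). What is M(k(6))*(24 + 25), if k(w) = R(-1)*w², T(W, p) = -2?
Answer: 15827/36 ≈ 439.64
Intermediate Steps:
R(t) = 2 (R(t) = √4 = 2)
k(w) = 2*w²
M(G) = 9 - 2/G (M(G) = 7 + (-4/(-2) - 2/G) = 7 + (-4*(-½) - 2/G) = 7 + (2 - 2/G) = 9 - 2/G)
M(k(6))*(24 + 25) = (9 - 2/(2*6²))*(24 + 25) = (9 - 2/(2*36))*49 = (9 - 2/72)*49 = (9 - 2*1/72)*49 = (9 - 1/36)*49 = (323/36)*49 = 15827/36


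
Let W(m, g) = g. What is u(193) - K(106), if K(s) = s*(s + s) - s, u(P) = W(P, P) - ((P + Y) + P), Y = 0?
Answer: -22559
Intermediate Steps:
u(P) = -P (u(P) = P - ((P + 0) + P) = P - (P + P) = P - 2*P = -P)
K(s) = -s + 2*s**2 (K(s) = s*(2*s) - s = 2*s**2 - s = -s + 2*s**2)
u(193) - K(106) = -1*193 - 106*(-1 + 2*106) = -193 - 106*(-1 + 212) = -193 - 106*211 = -193 - 1*22366 = -193 - 22366 = -22559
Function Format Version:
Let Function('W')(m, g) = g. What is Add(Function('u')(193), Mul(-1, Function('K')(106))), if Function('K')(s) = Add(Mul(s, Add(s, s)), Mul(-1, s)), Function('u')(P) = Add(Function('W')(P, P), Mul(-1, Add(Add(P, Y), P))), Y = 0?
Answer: -22559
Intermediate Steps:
Function('u')(P) = Mul(-1, P) (Function('u')(P) = Add(P, Mul(-1, Add(Add(P, 0), P))) = Add(P, Mul(-1, Add(P, P))) = Add(P, Mul(-1, Mul(2, P))) = Add(P, Mul(-2, P)) = Mul(-1, P))
Function('K')(s) = Add(Mul(-1, s), Mul(2, Pow(s, 2))) (Function('K')(s) = Add(Mul(s, Mul(2, s)), Mul(-1, s)) = Add(Mul(2, Pow(s, 2)), Mul(-1, s)) = Add(Mul(-1, s), Mul(2, Pow(s, 2))))
Add(Function('u')(193), Mul(-1, Function('K')(106))) = Add(Mul(-1, 193), Mul(-1, Mul(106, Add(-1, Mul(2, 106))))) = Add(-193, Mul(-1, Mul(106, Add(-1, 212)))) = Add(-193, Mul(-1, Mul(106, 211))) = Add(-193, Mul(-1, 22366)) = Add(-193, -22366) = -22559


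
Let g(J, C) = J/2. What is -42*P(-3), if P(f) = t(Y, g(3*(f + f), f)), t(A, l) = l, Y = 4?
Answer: 378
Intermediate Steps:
g(J, C) = J/2 (g(J, C) = J*(½) = J/2)
P(f) = 3*f (P(f) = (3*(f + f))/2 = (3*(2*f))/2 = (6*f)/2 = 3*f)
-42*P(-3) = -126*(-3) = -42*(-9) = 378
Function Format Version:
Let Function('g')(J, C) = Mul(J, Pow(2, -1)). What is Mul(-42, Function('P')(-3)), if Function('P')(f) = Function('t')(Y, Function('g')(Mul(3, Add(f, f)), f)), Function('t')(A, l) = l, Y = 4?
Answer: 378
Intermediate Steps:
Function('g')(J, C) = Mul(Rational(1, 2), J) (Function('g')(J, C) = Mul(J, Rational(1, 2)) = Mul(Rational(1, 2), J))
Function('P')(f) = Mul(3, f) (Function('P')(f) = Mul(Rational(1, 2), Mul(3, Add(f, f))) = Mul(Rational(1, 2), Mul(3, Mul(2, f))) = Mul(Rational(1, 2), Mul(6, f)) = Mul(3, f))
Mul(-42, Function('P')(-3)) = Mul(-42, Mul(3, -3)) = Mul(-42, -9) = 378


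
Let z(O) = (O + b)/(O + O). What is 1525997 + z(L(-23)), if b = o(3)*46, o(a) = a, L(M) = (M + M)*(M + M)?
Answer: 140391773/92 ≈ 1.5260e+6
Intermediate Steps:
L(M) = 4*M² (L(M) = (2*M)*(2*M) = 4*M²)
b = 138 (b = 3*46 = 138)
z(O) = (138 + O)/(2*O) (z(O) = (O + 138)/(O + O) = (138 + O)/((2*O)) = (138 + O)*(1/(2*O)) = (138 + O)/(2*O))
1525997 + z(L(-23)) = 1525997 + (138 + 4*(-23)²)/(2*((4*(-23)²))) = 1525997 + (138 + 4*529)/(2*((4*529))) = 1525997 + (½)*(138 + 2116)/2116 = 1525997 + (½)*(1/2116)*2254 = 1525997 + 49/92 = 140391773/92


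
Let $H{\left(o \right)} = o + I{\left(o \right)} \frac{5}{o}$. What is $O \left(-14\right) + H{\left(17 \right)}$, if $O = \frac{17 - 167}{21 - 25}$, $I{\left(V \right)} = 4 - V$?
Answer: $- \frac{8701}{17} \approx -511.82$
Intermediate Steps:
$H{\left(o \right)} = o + \frac{5 \left(4 - o\right)}{o}$ ($H{\left(o \right)} = o + \left(4 - o\right) \frac{5}{o} = o + \frac{5 \left(4 - o\right)}{o}$)
$O = \frac{75}{2}$ ($O = - \frac{150}{-4} = \left(-150\right) \left(- \frac{1}{4}\right) = \frac{75}{2} \approx 37.5$)
$O \left(-14\right) + H{\left(17 \right)} = \frac{75}{2} \left(-14\right) + \left(-5 + 17 + \frac{20}{17}\right) = -525 + \left(-5 + 17 + 20 \cdot \frac{1}{17}\right) = -525 + \left(-5 + 17 + \frac{20}{17}\right) = -525 + \frac{224}{17} = - \frac{8701}{17}$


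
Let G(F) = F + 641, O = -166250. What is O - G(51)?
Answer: -166942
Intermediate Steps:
G(F) = 641 + F
O - G(51) = -166250 - (641 + 51) = -166250 - 1*692 = -166250 - 692 = -166942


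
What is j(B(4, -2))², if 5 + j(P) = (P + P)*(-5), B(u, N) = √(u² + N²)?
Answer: 2025 + 200*√5 ≈ 2472.2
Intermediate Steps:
B(u, N) = √(N² + u²)
j(P) = -5 - 10*P (j(P) = -5 + (P + P)*(-5) = -5 + (2*P)*(-5) = -5 - 10*P)
j(B(4, -2))² = (-5 - 10*√((-2)² + 4²))² = (-5 - 10*√(4 + 16))² = (-5 - 20*√5)²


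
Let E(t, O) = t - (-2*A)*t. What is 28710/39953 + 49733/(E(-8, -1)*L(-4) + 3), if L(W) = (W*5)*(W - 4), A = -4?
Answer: 2244310279/358098739 ≈ 6.2673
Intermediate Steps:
L(W) = 5*W*(-4 + W) (L(W) = (5*W)*(-4 + W) = 5*W*(-4 + W))
E(t, O) = -7*t (E(t, O) = t - (-2*(-4))*t = t - 8*t = -7*t)
28710/39953 + 49733/(E(-8, -1)*L(-4) + 3) = 28710/39953 + 49733/((-7*(-8))*(5*(-4)*(-4 - 4)) + 3) = 28710*(1/39953) + 49733/(56*(5*(-4)*(-8)) + 3) = 28710/39953 + 49733/(56*160 + 3) = 28710/39953 + 49733/(8960 + 3) = 28710/39953 + 49733/8963 = 2244310279/358098739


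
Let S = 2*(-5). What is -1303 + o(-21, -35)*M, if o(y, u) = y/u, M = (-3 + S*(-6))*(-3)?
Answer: -7028/5 ≈ -1405.6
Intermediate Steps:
S = -10
M = -171 (M = (-3 - 10*(-6))*(-3) = (-3 + 60)*(-3) = 57*(-3) = -171)
-1303 + o(-21, -35)*M = -1303 - 21/(-35)*(-171) = -1303 - 21*(-1/35)*(-171) = -1303 + (3/5)*(-171) = -1303 - 513/5 = -7028/5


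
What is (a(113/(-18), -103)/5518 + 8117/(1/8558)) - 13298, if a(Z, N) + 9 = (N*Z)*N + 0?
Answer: 6898248057133/99324 ≈ 6.9452e+7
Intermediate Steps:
a(Z, N) = -9 + Z*N² (a(Z, N) = -9 + ((N*Z)*N + 0) = -9 + (Z*N² + 0) = -9 + Z*N²)
(a(113/(-18), -103)/5518 + 8117/(1/8558)) - 13298 = ((-9 + (113/(-18))*(-103)²)/5518 + 8117/(1/8558)) - 13298 = ((-9 + (113*(-1/18))*10609)*(1/5518) + 8117/(1/8558)) - 13298 = ((-9 - 113/18*10609)*(1/5518) + 8117*8558) - 13298 = ((-9 - 1198817/18)*(1/5518) + 69465286) - 13298 = (-1198979/18*1/5518 + 69465286) - 13298 = (-1198979/99324 + 69465286) - 13298 = 6899568867685/99324 - 13298 = 6898248057133/99324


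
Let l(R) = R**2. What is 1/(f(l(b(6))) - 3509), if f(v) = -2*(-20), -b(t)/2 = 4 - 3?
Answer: -1/3469 ≈ -0.00028827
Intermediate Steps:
b(t) = -2 (b(t) = -2*(4 - 3) = -2*1 = -2)
f(v) = 40
1/(f(l(b(6))) - 3509) = 1/(40 - 3509) = 1/(-3469) = -1/3469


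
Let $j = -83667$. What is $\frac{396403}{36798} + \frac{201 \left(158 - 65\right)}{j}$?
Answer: $\frac{10825994929}{1026259422} \approx 10.549$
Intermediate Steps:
$\frac{396403}{36798} + \frac{201 \left(158 - 65\right)}{j} = \frac{396403}{36798} + \frac{201 \left(158 - 65\right)}{-83667} = 396403 \cdot \frac{1}{36798} + 201 \cdot 93 \left(- \frac{1}{83667}\right) = \frac{396403}{36798} + 18693 \left(- \frac{1}{83667}\right) = \frac{396403}{36798} - \frac{6231}{27889} = \frac{10825994929}{1026259422}$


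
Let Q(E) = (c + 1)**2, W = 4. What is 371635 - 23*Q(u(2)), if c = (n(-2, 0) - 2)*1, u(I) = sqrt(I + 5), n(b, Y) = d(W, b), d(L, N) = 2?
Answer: 371612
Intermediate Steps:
n(b, Y) = 2
u(I) = sqrt(5 + I)
c = 0 (c = (2 - 2)*1 = 0*1 = 0)
Q(E) = 1 (Q(E) = (0 + 1)**2 = 1**2 = 1)
371635 - 23*Q(u(2)) = 371635 - 23 = 371612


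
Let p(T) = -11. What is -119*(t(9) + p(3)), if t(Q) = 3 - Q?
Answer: 2023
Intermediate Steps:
-119*(t(9) + p(3)) = -119*((3 - 1*9) - 11) = -119*((3 - 9) - 11) = -119*(-6 - 11) = -119*(-17) = 2023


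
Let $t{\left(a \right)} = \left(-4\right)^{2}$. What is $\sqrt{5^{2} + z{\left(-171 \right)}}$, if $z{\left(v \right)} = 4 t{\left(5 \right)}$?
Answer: $\sqrt{89} \approx 9.434$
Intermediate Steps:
$t{\left(a \right)} = 16$
$z{\left(v \right)} = 64$ ($z{\left(v \right)} = 4 \cdot 16 = 64$)
$\sqrt{5^{2} + z{\left(-171 \right)}} = \sqrt{5^{2} + 64} = \sqrt{25 + 64} = \sqrt{89}$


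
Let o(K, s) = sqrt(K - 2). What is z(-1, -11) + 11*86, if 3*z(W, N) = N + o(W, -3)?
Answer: 2827/3 + I*sqrt(3)/3 ≈ 942.33 + 0.57735*I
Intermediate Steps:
o(K, s) = sqrt(-2 + K)
z(W, N) = N/3 + sqrt(-2 + W)/3 (z(W, N) = (N + sqrt(-2 + W))/3 = N/3 + sqrt(-2 + W)/3)
z(-1, -11) + 11*86 = ((1/3)*(-11) + sqrt(-2 - 1)/3) + 11*86 = (-11/3 + sqrt(-3)/3) + 946 = (-11/3 + (I*sqrt(3))/3) + 946 = (-11/3 + I*sqrt(3)/3) + 946 = 2827/3 + I*sqrt(3)/3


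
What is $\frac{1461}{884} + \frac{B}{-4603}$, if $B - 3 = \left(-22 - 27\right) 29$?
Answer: $\frac{7978495}{4069052} \approx 1.9608$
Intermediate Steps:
$B = -1418$ ($B = 3 + \left(-22 - 27\right) 29 = 3 - 1421 = -1418$)
$\frac{1461}{884} + \frac{B}{-4603} = \frac{1461}{884} - \frac{1418}{-4603} = 1461 \cdot \frac{1}{884} - - \frac{1418}{4603} = \frac{1461}{884} + \frac{1418}{4603} = \frac{7978495}{4069052}$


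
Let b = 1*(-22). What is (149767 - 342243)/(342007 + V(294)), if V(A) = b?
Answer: -192476/341985 ≈ -0.56282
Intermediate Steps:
b = -22
V(A) = -22
(149767 - 342243)/(342007 + V(294)) = (149767 - 342243)/(342007 - 22) = -192476/341985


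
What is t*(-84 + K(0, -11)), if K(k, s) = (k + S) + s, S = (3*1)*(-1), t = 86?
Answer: -8428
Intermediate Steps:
S = -3 (S = 3*(-1) = -3)
K(k, s) = -3 + k + s (K(k, s) = (k - 3) + s = (-3 + k) + s = -3 + k + s)
t*(-84 + K(0, -11)) = 86*(-84 + (-3 + 0 - 11)) = 86*(-84 - 14) = 86*(-98) = -8428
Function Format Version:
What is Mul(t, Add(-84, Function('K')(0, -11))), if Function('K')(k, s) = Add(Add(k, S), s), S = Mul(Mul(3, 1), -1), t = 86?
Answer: -8428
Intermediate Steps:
S = -3 (S = Mul(3, -1) = -3)
Function('K')(k, s) = Add(-3, k, s) (Function('K')(k, s) = Add(Add(k, -3), s) = Add(Add(-3, k), s) = Add(-3, k, s))
Mul(t, Add(-84, Function('K')(0, -11))) = Mul(86, Add(-84, Add(-3, 0, -11))) = Mul(86, Add(-84, -14)) = Mul(86, -98) = -8428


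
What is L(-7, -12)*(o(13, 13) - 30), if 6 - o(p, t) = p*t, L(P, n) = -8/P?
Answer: -1544/7 ≈ -220.57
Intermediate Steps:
o(p, t) = 6 - p*t
L(-7, -12)*(o(13, 13) - 30) = (-8/(-7))*((6 - 1*13*13) - 30) = (-8*(-⅐))*((6 - 169) - 30) = 8*(-163 - 30)/7 = (8/7)*(-193) = -1544/7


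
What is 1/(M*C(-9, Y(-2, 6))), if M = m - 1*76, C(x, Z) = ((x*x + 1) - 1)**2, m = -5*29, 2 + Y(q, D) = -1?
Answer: -1/1449981 ≈ -6.8966e-7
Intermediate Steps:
Y(q, D) = -3 (Y(q, D) = -2 - 1 = -3)
m = -145
C(x, Z) = x**4 (C(x, Z) = ((x**2 + 1) - 1)**2 = ((1 + x**2) - 1)**2 = (x**2)**2 = x**4)
M = -221 (M = -145 - 1*76 = -145 - 76 = -221)
1/(M*C(-9, Y(-2, 6))) = 1/(-221*(-9)**4) = 1/(-221*6561) = 1/(-1449981) = -1/1449981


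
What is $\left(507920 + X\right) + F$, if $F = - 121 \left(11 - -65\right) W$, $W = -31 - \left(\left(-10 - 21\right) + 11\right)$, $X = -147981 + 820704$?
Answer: $1281799$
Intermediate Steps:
$X = 672723$
$W = -11$ ($W = -31 - \left(-31 + 11\right) = -31 - -20 = -31 + 20 = -11$)
$F = 101156$ ($F = - 121 \left(11 - -65\right) \left(-11\right) = - 121 \left(11 + 65\right) \left(-11\right) = \left(-121\right) 76 \left(-11\right) = \left(-9196\right) \left(-11\right) = 101156$)
$\left(507920 + X\right) + F = \left(507920 + 672723\right) + 101156 = 1180643 + 101156 = 1281799$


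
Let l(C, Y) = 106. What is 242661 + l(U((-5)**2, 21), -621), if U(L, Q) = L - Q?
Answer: 242767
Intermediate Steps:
242661 + l(U((-5)**2, 21), -621) = 242661 + 106 = 242767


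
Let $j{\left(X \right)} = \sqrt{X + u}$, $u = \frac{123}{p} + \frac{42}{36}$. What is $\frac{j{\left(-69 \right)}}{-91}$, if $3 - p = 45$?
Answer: $- \frac{i \sqrt{31206}}{1911} \approx - 0.09244 i$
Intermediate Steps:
$p = -42$ ($p = 3 - 45 = -42$)
$u = - \frac{37}{21}$ ($u = \frac{123}{-42} + \frac{42}{36} = 123 \left(- \frac{1}{42}\right) + 42 \cdot \frac{1}{36} = - \frac{41}{14} + \frac{7}{6} = - \frac{37}{21} \approx -1.7619$)
$j{\left(X \right)} = \sqrt{- \frac{37}{21} + X}$ ($j{\left(X \right)} = \sqrt{X - \frac{37}{21}} = \sqrt{- \frac{37}{21} + X}$)
$\frac{j{\left(-69 \right)}}{-91} = \frac{\frac{1}{21} \sqrt{-777 + 441 \left(-69\right)}}{-91} = \frac{\sqrt{-777 - 30429}}{21} \left(- \frac{1}{91}\right) = \frac{\sqrt{-31206}}{21} \left(- \frac{1}{91}\right) = \frac{i \sqrt{31206}}{21} \left(- \frac{1}{91}\right) = - \frac{i \sqrt{31206}}{1911}$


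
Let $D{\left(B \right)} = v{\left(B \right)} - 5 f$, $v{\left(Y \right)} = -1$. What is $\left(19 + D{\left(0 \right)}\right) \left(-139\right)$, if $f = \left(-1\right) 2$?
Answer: $-3892$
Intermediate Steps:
$f = -2$
$D{\left(B \right)} = 9$ ($D{\left(B \right)} = -1 - -10 = -1 + 10 = 9$)
$\left(19 + D{\left(0 \right)}\right) \left(-139\right) = \left(19 + 9\right) \left(-139\right) = 28 \left(-139\right) = -3892$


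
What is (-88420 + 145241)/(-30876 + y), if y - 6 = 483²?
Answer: 56821/202419 ≈ 0.28071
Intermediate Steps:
y = 233295 (y = 6 + 483² = 6 + 233289 = 233295)
(-88420 + 145241)/(-30876 + y) = (-88420 + 145241)/(-30876 + 233295) = 56821/202419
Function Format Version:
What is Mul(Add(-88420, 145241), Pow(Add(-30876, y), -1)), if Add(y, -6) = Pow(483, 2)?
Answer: Rational(56821, 202419) ≈ 0.28071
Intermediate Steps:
y = 233295 (y = Add(6, Pow(483, 2)) = Add(6, 233289) = 233295)
Mul(Add(-88420, 145241), Pow(Add(-30876, y), -1)) = Mul(Add(-88420, 145241), Pow(Add(-30876, 233295), -1)) = Mul(56821, Pow(202419, -1)) = Mul(56821, Rational(1, 202419)) = Rational(56821, 202419)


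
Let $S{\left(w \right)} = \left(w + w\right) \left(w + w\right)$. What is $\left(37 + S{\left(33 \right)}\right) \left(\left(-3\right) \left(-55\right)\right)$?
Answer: $724845$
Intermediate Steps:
$S{\left(w \right)} = 4 w^{2}$ ($S{\left(w \right)} = 2 w 2 w = 4 w^{2}$)
$\left(37 + S{\left(33 \right)}\right) \left(\left(-3\right) \left(-55\right)\right) = \left(37 + 4 \cdot 33^{2}\right) \left(\left(-3\right) \left(-55\right)\right) = \left(37 + 4 \cdot 1089\right) 165 = \left(37 + 4356\right) 165 = 4393 \cdot 165 = 724845$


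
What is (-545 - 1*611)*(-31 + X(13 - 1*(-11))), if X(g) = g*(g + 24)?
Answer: -1295876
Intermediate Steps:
X(g) = g*(24 + g)
(-545 - 1*611)*(-31 + X(13 - 1*(-11))) = (-545 - 1*611)*(-31 + (13 - 1*(-11))*(24 + (13 - 1*(-11)))) = (-545 - 611)*(-31 + (13 + 11)*(24 + (13 + 11))) = -1156*(-31 + 24*(24 + 24)) = -1156*(-31 + 24*48) = -1156*(-31 + 1152) = -1156*1121 = -1295876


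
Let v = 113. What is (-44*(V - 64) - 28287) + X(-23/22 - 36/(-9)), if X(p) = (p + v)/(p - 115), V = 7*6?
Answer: -67343886/2465 ≈ -27320.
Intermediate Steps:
V = 42
X(p) = (113 + p)/(-115 + p) (X(p) = (p + 113)/(p - 115) = (113 + p)/(-115 + p))
(-44*(V - 64) - 28287) + X(-23/22 - 36/(-9)) = (-44*(42 - 64) - 28287) + (113 + (-23/22 - 36/(-9)))/(-115 + (-23/22 - 36/(-9))) = (-44*(-22) - 28287) + (113 + (-23*1/22 - 36*(-⅑)))/(-115 + (-23*1/22 - 36*(-⅑))) = (968 - 28287) + (113 + (-23/22 + 4))/(-115 + (-23/22 + 4)) = -27319 + (113 + 65/22)/(-115 + 65/22) = -27319 + (2551/22)/(-2465/22) = -27319 - 22/2465*2551/22 = -27319 - 2551/2465 = -67343886/2465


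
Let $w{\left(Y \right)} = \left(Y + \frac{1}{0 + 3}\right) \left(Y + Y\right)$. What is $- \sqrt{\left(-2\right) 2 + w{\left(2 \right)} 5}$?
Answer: $- \frac{8 \sqrt{6}}{3} \approx -6.532$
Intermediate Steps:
$w{\left(Y \right)} = 2 Y \left(\frac{1}{3} + Y\right)$ ($w{\left(Y \right)} = \left(Y + \frac{1}{3}\right) 2 Y = \left(\frac{1}{3} + Y\right) 2 Y = 2 Y \left(\frac{1}{3} + Y\right)$)
$- \sqrt{\left(-2\right) 2 + w{\left(2 \right)} 5} = - \sqrt{\left(-2\right) 2 + \frac{2}{3} \cdot 2 \left(1 + 3 \cdot 2\right) 5} = - \sqrt{-4 + \frac{2}{3} \cdot 2 \left(1 + 6\right) 5} = - \sqrt{-4 + \frac{2}{3} \cdot 2 \cdot 7 \cdot 5} = - \sqrt{-4 + \frac{28}{3} \cdot 5} = - \sqrt{-4 + \frac{140}{3}} = - \sqrt{\frac{128}{3}} = - \frac{8 \sqrt{6}}{3}$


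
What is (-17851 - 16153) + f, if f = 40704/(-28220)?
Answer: -239908396/7055 ≈ -34005.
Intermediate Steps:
f = -10176/7055 (f = 40704*(-1/28220) = -10176/7055 ≈ -1.4424)
(-17851 - 16153) + f = (-17851 - 16153) - 10176/7055 = -34004 - 10176/7055 = -239908396/7055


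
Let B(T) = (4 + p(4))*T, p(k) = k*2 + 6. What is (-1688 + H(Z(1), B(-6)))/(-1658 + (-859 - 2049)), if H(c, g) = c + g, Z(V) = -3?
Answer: 1799/4566 ≈ 0.39400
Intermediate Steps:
p(k) = 6 + 2*k (p(k) = 2*k + 6 = 6 + 2*k)
B(T) = 18*T (B(T) = (4 + (6 + 2*4))*T = (4 + (6 + 8))*T = (4 + 14)*T = 18*T)
(-1688 + H(Z(1), B(-6)))/(-1658 + (-859 - 2049)) = (-1688 + (-3 + 18*(-6)))/(-1658 + (-859 - 2049)) = (-1688 + (-3 - 108))/(-1658 - 2908) = (-1688 - 111)/(-4566) = -1799*(-1/4566) = 1799/4566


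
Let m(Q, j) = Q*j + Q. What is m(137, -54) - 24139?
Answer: -31400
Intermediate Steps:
m(Q, j) = Q + Q*j
m(137, -54) - 24139 = 137*(1 - 54) - 24139 = 137*(-53) - 24139 = -7261 - 24139 = -31400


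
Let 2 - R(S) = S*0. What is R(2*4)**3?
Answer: 8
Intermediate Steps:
R(S) = 2 (R(S) = 2 - S*0 = 2 - 1*0 = 2 + 0 = 2)
R(2*4)**3 = 2**3 = 8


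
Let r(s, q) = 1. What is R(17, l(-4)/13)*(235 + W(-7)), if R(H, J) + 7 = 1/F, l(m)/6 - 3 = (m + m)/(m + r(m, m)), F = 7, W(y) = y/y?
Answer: -11328/7 ≈ -1618.3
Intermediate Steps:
W(y) = 1
l(m) = 18 + 12*m/(1 + m) (l(m) = 18 + 6*((m + m)/(m + 1)) = 18 + 6*((2*m)/(1 + m)) = 18 + 6*(2*m/(1 + m)) = 18 + 12*m/(1 + m))
R(H, J) = -48/7 (R(H, J) = -7 + 1/7 = -7 + ⅐ = -48/7)
R(17, l(-4)/13)*(235 + W(-7)) = -48*(235 + 1)/7 = -48/7*236 = -11328/7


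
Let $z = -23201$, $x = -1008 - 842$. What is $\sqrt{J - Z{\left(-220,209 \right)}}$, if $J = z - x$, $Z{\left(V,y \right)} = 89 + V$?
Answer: $2 i \sqrt{5305} \approx 145.67 i$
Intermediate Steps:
$x = -1850$ ($x = -1008 - 842 = -1850$)
$J = -21351$ ($J = -23201 - -1850 = -23201 + 1850 = -21351$)
$\sqrt{J - Z{\left(-220,209 \right)}} = \sqrt{-21351 - \left(89 - 220\right)} = \sqrt{-21351 - -131} = \sqrt{-21351 + 131} = \sqrt{-21220} = 2 i \sqrt{5305}$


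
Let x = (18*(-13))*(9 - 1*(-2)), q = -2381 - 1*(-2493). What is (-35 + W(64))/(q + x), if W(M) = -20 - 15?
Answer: 35/1231 ≈ 0.028432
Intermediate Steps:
q = 112 (q = -2381 + 2493 = 112)
W(M) = -35
x = -2574 (x = -234*(9 + 2) = -234*11 = -2574)
(-35 + W(64))/(q + x) = (-35 - 35)/(112 - 2574) = -70/(-2462) = -70*(-1/2462) = 35/1231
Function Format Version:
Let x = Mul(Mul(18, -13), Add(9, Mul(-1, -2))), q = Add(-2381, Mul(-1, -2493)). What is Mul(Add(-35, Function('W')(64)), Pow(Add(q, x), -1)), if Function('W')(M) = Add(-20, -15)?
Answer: Rational(35, 1231) ≈ 0.028432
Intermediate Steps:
q = 112 (q = Add(-2381, 2493) = 112)
Function('W')(M) = -35
x = -2574 (x = Mul(-234, Add(9, 2)) = Mul(-234, 11) = -2574)
Mul(Add(-35, Function('W')(64)), Pow(Add(q, x), -1)) = Mul(Add(-35, -35), Pow(Add(112, -2574), -1)) = Mul(-70, Pow(-2462, -1)) = Mul(-70, Rational(-1, 2462)) = Rational(35, 1231)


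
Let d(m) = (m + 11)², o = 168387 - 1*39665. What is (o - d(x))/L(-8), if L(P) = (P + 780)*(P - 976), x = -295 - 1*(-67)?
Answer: -27211/253216 ≈ -0.10746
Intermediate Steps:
o = 128722 (o = 168387 - 39665 = 128722)
x = -228 (x = -295 + 67 = -228)
d(m) = (11 + m)²
L(P) = (-976 + P)*(780 + P) (L(P) = (780 + P)*(-976 + P) = (-976 + P)*(780 + P))
(o - d(x))/L(-8) = (128722 - (11 - 228)²)/(-761280 + (-8)² - 196*(-8)) = (128722 - 1*(-217)²)/(-761280 + 64 + 1568) = (128722 - 1*47089)/(-759648) = (128722 - 47089)*(-1/759648) = 81633*(-1/759648) = -27211/253216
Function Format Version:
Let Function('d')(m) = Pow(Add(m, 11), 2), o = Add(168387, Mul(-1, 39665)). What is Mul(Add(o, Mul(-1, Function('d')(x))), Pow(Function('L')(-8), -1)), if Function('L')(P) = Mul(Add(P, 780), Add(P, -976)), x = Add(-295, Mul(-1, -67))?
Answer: Rational(-27211, 253216) ≈ -0.10746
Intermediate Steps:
o = 128722 (o = Add(168387, -39665) = 128722)
x = -228 (x = Add(-295, 67) = -228)
Function('d')(m) = Pow(Add(11, m), 2)
Function('L')(P) = Mul(Add(-976, P), Add(780, P)) (Function('L')(P) = Mul(Add(780, P), Add(-976, P)) = Mul(Add(-976, P), Add(780, P)))
Mul(Add(o, Mul(-1, Function('d')(x))), Pow(Function('L')(-8), -1)) = Mul(Add(128722, Mul(-1, Pow(Add(11, -228), 2))), Pow(Add(-761280, Pow(-8, 2), Mul(-196, -8)), -1)) = Mul(Add(128722, Mul(-1, Pow(-217, 2))), Pow(Add(-761280, 64, 1568), -1)) = Mul(Add(128722, Mul(-1, 47089)), Pow(-759648, -1)) = Mul(Add(128722, -47089), Rational(-1, 759648)) = Mul(81633, Rational(-1, 759648)) = Rational(-27211, 253216)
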